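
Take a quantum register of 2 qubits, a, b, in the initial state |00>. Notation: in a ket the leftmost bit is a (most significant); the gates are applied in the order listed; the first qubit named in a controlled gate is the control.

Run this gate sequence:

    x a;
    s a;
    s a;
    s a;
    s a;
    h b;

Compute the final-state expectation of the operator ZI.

The expectation value of ZI is -1.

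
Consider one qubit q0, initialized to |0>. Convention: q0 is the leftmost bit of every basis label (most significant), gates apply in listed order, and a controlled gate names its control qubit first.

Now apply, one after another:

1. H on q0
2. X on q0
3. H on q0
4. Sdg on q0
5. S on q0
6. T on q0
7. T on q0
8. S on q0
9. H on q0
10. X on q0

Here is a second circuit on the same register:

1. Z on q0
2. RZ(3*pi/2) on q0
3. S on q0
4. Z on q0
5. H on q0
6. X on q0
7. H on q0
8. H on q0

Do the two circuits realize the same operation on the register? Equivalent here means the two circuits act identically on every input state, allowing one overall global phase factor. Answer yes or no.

Yes — the two circuits implement the same unitary up to a global phase.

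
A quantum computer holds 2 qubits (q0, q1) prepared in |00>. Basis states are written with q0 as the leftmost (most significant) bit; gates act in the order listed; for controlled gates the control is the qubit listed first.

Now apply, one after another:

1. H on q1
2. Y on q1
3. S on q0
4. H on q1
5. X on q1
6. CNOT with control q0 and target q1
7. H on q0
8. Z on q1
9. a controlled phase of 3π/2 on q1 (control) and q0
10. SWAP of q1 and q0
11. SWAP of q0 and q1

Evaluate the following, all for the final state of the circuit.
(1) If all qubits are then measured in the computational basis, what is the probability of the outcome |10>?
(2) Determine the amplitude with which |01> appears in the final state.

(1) A full measurement returns |10> with probability 1/2.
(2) The final state's coefficient on |01> equals 0.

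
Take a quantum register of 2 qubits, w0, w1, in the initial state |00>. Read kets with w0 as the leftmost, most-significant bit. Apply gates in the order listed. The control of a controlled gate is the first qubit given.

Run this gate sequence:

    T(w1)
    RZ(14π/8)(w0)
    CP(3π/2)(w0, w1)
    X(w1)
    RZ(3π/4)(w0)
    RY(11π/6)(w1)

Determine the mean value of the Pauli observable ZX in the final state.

The observable ZX averages to 1/2.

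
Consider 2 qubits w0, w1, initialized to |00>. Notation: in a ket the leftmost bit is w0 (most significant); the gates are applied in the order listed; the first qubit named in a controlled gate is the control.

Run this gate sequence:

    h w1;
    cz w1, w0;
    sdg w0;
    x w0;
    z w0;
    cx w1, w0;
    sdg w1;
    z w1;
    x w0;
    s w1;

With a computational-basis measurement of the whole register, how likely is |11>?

A full measurement returns |11> with probability 1/2.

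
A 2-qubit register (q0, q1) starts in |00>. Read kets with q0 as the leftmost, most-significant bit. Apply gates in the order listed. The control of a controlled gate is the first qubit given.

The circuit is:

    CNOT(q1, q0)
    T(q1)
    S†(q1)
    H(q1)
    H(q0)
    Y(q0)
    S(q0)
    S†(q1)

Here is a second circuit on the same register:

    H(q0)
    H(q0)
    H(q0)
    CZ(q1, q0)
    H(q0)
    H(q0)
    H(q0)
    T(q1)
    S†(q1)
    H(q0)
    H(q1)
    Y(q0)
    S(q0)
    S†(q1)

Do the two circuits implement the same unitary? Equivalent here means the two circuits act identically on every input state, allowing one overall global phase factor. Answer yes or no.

Yes, they are equivalent — the unitaries differ by at most a global phase.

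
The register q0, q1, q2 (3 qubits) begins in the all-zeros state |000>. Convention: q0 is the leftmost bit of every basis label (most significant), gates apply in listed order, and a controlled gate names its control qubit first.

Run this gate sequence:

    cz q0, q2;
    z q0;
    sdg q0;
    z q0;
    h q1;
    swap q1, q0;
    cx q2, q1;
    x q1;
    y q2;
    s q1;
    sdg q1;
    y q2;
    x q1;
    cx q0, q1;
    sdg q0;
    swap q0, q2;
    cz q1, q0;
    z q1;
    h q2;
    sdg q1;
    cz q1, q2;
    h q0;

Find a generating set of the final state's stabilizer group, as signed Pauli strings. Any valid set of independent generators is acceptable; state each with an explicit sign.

One valid set of independent stabilizer generators is +XII, +IXI, +IIX (any independent generating set of the same group is equally correct). Key observation: the block from step 8 through step 13 cancels to the identity and can be dropped.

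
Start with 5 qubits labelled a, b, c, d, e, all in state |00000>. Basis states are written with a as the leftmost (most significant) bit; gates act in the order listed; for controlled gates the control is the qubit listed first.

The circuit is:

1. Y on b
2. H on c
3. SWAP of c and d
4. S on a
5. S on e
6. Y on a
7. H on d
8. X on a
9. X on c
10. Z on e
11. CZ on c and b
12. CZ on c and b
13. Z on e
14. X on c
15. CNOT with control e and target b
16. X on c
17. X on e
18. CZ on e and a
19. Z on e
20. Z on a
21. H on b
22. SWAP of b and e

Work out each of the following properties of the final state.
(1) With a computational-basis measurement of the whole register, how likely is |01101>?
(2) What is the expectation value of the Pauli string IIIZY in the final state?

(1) Outcome |01101> occurs with probability 1/2. Key observation: steps 9-14 multiply out to the identity, so the circuit reduces to the remaining gates.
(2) The observable IIIZY averages to 0.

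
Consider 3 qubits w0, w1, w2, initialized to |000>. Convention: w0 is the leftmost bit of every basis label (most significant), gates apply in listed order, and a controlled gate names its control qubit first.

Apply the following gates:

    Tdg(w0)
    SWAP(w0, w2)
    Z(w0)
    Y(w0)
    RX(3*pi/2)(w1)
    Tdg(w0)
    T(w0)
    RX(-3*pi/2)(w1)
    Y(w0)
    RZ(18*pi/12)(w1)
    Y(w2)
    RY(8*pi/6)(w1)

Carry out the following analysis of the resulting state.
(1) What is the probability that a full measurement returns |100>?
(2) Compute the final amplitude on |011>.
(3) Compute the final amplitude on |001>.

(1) A full measurement returns |100> with probability 0.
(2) |011> carries amplitude -sqrt(3)*exp(3*I*pi/4)/2 in the final state.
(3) |001> carries amplitude exp(3*I*pi/4)/2 in the final state.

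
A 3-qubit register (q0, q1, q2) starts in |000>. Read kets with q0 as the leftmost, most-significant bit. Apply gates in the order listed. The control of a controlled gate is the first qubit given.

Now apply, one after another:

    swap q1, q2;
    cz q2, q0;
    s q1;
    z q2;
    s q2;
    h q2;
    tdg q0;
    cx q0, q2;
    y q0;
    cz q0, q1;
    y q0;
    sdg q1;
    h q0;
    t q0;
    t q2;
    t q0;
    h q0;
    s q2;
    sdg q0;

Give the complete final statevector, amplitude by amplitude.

After the circuit, the state carries amplitude sqrt(2)*(1 + I)/4 on |000>, -1/2 on |001>, 0 on |010>, 0 on |011>, sqrt(2)*(-1 - I)/4 on |100>, 1/2 on |101>, 0 on |110>, 0 on |111>.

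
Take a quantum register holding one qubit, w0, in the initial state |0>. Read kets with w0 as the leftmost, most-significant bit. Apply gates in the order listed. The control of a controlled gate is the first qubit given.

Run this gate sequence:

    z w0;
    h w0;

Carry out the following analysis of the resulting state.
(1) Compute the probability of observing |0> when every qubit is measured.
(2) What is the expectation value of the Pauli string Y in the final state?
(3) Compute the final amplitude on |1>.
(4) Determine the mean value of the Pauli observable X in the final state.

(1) A full measurement returns |0> with probability 1/2.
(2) In the final state, Y has expectation 0.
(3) |1> carries amplitude sqrt(2)/2 in the final state.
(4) The expectation value of X is 1.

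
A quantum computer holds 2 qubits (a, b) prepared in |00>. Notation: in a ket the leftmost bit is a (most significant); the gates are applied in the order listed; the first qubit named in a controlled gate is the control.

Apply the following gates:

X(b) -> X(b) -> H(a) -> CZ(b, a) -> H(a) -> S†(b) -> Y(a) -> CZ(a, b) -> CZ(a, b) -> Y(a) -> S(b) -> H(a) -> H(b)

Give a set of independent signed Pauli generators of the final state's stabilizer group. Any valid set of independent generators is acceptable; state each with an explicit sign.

The stabilizer group can be generated by +XI, +IX, among other valid generating sets. Key observation: steps 5-12 multiply out to the identity, so the circuit reduces to the remaining gates.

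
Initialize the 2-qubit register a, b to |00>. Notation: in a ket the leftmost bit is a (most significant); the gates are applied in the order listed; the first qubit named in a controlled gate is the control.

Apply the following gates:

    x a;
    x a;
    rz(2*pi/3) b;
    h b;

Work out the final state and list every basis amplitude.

After the circuit, the state carries amplitude -sqrt(2)*exp(2*I*pi/3)/2 on |00>, -sqrt(2)*exp(2*I*pi/3)/2 on |01>, 0 on |10>, 0 on |11>. Key observation: steps 1-2 multiply out to the identity, so the circuit reduces to the remaining gates.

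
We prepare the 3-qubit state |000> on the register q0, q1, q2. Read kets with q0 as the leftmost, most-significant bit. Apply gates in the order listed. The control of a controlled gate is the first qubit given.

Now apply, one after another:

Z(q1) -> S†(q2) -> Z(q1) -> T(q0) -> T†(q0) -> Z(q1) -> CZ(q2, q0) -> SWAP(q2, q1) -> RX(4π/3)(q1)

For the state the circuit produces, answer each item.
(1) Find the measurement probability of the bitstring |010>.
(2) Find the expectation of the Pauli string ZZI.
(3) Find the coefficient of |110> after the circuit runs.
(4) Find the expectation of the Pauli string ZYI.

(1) The probability of measuring |010> is 3/4.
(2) The observable ZZI averages to -1/2.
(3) The final state's coefficient on |110> equals 0.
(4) The expectation value of ZYI is sqrt(3)/2.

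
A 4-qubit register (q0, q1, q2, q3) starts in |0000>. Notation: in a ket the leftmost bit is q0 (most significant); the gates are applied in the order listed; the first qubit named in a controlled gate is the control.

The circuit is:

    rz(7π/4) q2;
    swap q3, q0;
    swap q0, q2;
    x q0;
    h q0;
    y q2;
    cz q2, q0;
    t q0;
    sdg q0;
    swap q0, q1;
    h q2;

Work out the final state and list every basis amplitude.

The resulting statevector has amplitude -exp(5*I*pi/8)/2 on |0000>, exp(5*I*pi/8)/2 on |0010>, -exp(3*I*pi/8)/2 on |0100>, exp(3*I*pi/8)/2 on |0110>, and 0 on every other basis state.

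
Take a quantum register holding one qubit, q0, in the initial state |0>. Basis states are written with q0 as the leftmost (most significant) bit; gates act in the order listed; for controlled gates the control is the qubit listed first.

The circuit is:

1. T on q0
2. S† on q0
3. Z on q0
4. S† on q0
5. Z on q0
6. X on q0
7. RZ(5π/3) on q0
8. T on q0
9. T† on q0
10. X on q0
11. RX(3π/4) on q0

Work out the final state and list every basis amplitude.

After the circuit, the state carries amplitude sqrt(2 - sqrt(2))*exp(5*I*pi/6)/2 on |0>, sqrt(sqrt(2) + 2)*exp(I*pi/3)/2 on |1>.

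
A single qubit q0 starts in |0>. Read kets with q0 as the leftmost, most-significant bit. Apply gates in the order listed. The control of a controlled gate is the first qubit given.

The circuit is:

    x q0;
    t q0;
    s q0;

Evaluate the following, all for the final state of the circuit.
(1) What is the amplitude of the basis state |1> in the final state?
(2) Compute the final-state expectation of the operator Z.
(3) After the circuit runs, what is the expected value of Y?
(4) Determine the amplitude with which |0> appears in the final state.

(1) The final state's coefficient on |1> equals exp(3*I*pi/4).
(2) The expectation value of Z is -1.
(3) The expectation value of Y is 0.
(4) The final state's coefficient on |0> equals 0.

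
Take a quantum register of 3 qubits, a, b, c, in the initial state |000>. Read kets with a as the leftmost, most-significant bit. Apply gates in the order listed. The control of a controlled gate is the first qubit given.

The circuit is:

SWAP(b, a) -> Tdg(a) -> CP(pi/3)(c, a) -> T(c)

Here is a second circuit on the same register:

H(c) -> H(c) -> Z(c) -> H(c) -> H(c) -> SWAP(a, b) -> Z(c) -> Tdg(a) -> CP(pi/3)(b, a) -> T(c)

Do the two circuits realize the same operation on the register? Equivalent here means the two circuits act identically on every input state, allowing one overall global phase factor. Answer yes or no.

No, they are not equivalent — no single phase factor reconciles the two unitaries.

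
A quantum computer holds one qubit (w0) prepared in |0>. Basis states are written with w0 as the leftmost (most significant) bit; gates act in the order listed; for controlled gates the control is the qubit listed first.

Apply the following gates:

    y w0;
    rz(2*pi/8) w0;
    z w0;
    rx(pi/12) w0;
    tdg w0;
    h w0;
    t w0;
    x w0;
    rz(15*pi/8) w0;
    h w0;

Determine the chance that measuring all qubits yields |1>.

Outcome |1> occurs with probability -sqrt(6*sqrt(2) + 12)/32 - sqrt(12 - 6*sqrt(2))/32 + (2 - sqrt(2))*sqrt(sqrt(2) + 2)/32 + sqrt(4 - 2*sqrt(2))/16 + sqrt(2 - sqrt(2))*(sqrt(2) + 2)/32 + (4 - 2*sqrt(2))*sqrt(3*sqrt(2) + 6)/32 + 1/2.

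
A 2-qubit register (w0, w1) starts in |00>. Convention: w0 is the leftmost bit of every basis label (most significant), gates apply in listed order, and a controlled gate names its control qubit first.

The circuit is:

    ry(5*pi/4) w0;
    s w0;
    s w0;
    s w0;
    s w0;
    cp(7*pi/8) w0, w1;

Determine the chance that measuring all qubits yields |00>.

Outcome |00> occurs with probability 1/2 - sqrt(2)/4.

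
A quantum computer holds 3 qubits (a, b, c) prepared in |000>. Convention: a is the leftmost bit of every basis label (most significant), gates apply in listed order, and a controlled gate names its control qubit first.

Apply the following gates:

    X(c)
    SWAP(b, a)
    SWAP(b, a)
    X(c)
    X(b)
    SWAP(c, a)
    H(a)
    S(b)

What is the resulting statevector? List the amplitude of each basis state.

After the circuit, the state carries amplitude sqrt(2)*I/2 on |010>, sqrt(2)*I/2 on |110>, and 0 on every other basis state. Key observation: gates 1-4 undo each other exactly, leaving only the rest of the circuit to track.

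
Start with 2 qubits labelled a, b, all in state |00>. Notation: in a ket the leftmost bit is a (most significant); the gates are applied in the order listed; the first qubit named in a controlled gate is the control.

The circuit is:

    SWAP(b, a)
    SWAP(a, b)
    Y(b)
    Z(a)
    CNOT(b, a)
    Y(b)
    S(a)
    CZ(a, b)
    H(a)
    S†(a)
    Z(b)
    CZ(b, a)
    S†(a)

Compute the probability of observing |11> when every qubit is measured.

The probability of measuring |11> is 0.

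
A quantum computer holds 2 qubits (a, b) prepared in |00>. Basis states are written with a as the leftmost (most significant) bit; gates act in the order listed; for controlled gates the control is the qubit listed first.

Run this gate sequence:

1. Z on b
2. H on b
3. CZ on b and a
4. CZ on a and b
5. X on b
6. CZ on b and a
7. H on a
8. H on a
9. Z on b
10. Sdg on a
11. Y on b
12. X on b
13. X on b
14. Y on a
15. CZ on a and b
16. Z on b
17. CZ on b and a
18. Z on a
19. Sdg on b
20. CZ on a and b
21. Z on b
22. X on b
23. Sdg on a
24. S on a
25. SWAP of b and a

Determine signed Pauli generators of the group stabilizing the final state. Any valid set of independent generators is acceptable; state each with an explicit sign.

The final state is stabilized by the group generated by -YI, -IZ; other independent generating sets are equally valid. Key observation: the block from step 7 through step 8 cancels to the identity and can be dropped.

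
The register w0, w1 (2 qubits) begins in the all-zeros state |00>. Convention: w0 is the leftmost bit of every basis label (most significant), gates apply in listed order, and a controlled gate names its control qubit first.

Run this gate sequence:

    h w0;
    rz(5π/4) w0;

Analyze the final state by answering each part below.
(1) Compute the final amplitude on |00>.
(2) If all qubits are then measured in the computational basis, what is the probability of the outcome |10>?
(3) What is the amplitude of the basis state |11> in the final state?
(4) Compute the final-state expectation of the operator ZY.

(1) The final state's coefficient on |00> equals -sqrt(2)*exp(3*I*pi/8)/2.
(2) The probability of measuring |10> is 1/2.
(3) The final state's coefficient on |11> equals 0.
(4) The observable ZY averages to 0.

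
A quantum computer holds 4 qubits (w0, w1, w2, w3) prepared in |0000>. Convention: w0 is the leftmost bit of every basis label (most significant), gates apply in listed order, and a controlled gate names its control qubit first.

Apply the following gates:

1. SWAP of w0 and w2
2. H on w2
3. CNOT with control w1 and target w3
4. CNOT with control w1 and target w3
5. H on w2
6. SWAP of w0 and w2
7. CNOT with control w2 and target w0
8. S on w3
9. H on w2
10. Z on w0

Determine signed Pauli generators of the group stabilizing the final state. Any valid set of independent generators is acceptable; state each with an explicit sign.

The final state is stabilized by the group generated by +IIXI, +ZIII, +IZII, +IIIZ; other independent generating sets are equally valid. Key observation: steps 1-6 multiply out to the identity, so the circuit reduces to the remaining gates.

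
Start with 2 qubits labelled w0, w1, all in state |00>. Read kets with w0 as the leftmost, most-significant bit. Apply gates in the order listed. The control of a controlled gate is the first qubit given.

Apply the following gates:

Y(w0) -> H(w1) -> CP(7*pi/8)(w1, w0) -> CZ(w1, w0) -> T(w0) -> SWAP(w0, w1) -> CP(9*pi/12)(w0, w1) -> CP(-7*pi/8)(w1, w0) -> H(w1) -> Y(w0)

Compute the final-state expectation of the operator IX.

The observable IX averages to -1.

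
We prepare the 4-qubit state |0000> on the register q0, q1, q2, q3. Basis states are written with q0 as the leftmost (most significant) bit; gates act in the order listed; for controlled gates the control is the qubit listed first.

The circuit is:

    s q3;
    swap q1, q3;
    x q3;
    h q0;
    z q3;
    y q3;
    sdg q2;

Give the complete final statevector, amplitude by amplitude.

The resulting statevector has amplitude sqrt(2)*I/2 on |0000>, sqrt(2)*I/2 on |1000>, and 0 on every other basis state.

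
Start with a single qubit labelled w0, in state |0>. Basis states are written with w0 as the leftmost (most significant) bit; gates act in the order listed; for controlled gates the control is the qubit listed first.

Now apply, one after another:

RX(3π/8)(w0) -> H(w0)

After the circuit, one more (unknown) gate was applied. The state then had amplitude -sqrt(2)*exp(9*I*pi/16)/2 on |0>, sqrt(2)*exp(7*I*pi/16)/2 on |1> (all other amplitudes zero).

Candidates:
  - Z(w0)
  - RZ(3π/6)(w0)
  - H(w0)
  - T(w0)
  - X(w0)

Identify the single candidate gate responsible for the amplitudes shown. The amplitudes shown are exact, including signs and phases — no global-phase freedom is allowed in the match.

It was RZ(3π/6)(w0) that produced the state shown.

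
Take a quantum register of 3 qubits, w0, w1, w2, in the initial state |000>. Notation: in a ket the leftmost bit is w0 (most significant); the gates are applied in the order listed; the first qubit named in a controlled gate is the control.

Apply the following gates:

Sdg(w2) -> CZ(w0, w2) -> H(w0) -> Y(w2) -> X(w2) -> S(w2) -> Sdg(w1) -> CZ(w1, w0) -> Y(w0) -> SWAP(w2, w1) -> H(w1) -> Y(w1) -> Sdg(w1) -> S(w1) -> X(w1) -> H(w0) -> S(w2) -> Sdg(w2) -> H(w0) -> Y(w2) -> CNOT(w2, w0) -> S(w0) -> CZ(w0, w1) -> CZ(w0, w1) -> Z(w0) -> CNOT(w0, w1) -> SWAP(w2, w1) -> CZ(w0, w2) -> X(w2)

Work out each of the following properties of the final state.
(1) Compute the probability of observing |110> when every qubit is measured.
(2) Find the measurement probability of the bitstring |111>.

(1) Outcome |110> occurs with probability 1/4. Key observation: gates 16-19 undo each other exactly, leaving only the rest of the circuit to track.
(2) The probability of measuring |111> is 1/4.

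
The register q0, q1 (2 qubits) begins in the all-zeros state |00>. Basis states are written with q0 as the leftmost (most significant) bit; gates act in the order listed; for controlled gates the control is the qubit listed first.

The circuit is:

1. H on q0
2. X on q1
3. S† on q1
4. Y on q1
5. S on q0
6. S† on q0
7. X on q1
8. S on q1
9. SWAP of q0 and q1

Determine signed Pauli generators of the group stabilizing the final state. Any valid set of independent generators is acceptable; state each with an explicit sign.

The stabilizer group can be generated by +IX, -ZI, among other valid generating sets.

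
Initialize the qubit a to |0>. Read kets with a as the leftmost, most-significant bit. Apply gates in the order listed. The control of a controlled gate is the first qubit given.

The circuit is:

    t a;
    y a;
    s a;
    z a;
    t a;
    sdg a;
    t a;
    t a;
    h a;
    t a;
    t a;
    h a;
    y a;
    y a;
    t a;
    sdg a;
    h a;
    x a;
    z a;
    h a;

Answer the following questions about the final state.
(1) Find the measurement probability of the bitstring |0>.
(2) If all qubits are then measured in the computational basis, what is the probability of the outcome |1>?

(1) Outcome |0> occurs with probability 1/2.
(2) A full measurement returns |1> with probability 1/2.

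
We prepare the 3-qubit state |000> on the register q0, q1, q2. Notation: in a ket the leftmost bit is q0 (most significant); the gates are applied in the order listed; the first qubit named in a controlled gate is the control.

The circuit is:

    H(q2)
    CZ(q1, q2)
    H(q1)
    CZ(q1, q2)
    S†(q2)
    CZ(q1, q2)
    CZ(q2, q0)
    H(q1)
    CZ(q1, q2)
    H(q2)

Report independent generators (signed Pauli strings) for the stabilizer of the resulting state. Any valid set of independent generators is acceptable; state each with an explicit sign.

The stabilizer group can be generated by +IIY, +ZII, +IZI, among other valid generating sets.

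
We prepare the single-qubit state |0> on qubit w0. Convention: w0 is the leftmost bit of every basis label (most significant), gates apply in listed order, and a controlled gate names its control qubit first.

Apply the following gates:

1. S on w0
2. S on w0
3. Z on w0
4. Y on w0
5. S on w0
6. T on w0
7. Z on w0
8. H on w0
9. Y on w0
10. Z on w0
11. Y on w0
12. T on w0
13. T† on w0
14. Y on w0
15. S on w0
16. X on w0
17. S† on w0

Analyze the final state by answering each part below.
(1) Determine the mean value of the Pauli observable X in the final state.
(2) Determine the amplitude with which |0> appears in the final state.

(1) The expectation value of X is 1.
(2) The amplitude on |0> is sqrt(2)*exp(I*pi/4)/2.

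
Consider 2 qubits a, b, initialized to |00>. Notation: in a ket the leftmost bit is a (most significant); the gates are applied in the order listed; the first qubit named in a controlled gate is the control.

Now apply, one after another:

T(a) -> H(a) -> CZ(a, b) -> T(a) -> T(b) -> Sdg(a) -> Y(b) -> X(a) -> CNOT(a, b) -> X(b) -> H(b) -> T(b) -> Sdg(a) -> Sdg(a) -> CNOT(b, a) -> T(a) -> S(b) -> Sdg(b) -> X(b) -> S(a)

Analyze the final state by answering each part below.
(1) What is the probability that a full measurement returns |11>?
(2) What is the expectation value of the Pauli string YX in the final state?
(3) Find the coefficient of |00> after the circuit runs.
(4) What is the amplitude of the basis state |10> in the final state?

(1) The probability of measuring |11> is 1/4.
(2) In the final state, YX has expectation -1/2.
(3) The final state's coefficient on |00> equals exp(3*I*pi/4)/2.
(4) |10> carries amplitude -exp(I*pi/4)/2 in the final state.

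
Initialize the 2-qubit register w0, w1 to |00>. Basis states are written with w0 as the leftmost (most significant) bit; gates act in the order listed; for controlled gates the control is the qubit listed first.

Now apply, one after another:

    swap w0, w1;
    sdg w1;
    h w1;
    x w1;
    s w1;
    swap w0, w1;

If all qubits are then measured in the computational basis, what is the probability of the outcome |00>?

Outcome |00> occurs with probability 1/2.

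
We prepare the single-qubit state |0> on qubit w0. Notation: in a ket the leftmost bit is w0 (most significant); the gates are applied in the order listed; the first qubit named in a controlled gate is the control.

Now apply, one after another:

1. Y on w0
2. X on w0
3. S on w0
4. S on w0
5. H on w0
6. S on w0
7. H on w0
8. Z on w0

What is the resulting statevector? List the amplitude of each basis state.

The resulting statevector has amplitude -1/2 + I/2 on |0>, -1/2 - I/2 on |1>.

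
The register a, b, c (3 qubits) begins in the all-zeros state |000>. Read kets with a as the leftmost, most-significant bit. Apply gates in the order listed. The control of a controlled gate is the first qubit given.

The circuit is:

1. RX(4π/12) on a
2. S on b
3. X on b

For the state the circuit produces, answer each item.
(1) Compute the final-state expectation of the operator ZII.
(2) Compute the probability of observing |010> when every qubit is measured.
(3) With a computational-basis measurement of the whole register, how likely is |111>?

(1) The observable ZII averages to 1/2.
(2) Outcome |010> occurs with probability 3/4.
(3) Outcome |111> occurs with probability 0.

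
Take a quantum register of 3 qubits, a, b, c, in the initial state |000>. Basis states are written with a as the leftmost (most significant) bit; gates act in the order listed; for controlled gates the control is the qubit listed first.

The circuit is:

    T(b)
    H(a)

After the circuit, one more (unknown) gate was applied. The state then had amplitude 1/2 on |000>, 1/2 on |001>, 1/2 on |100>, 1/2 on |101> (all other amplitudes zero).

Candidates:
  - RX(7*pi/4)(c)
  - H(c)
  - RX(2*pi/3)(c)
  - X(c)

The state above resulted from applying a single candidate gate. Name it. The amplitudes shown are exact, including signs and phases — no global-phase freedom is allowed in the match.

It was H(c) that produced the state shown.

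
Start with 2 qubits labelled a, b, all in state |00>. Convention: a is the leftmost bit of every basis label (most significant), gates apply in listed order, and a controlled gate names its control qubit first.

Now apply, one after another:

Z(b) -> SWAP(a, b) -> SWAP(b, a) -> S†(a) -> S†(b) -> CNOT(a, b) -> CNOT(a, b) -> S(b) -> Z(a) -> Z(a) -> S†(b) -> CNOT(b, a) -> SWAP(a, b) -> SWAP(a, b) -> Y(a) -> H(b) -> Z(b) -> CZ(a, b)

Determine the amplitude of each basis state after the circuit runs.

The final amplitudes are 0 on |00>, 0 on |01>, sqrt(2)*I/2 on |10>, sqrt(2)*I/2 on |11>. Key observation: steps 5-8 multiply out to the identity, so the circuit reduces to the remaining gates.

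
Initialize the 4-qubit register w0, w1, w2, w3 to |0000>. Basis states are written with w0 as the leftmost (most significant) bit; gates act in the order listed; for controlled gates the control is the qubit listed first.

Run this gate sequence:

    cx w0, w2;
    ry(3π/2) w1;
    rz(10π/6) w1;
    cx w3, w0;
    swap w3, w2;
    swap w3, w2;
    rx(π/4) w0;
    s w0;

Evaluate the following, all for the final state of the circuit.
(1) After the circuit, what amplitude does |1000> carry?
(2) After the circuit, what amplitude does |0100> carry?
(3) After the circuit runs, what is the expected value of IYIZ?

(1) The amplitude on |1000> is sqrt(4 - 2*sqrt(2))*exp(I*pi/6)/4. Key observation: the block from step 5 through step 6 cancels to the identity and can be dropped.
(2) |0100> carries amplitude sqrt(2*sqrt(2) + 4)*exp(5*I*pi/6)/4 in the final state.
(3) In the final state, IYIZ has expectation sqrt(3)/2.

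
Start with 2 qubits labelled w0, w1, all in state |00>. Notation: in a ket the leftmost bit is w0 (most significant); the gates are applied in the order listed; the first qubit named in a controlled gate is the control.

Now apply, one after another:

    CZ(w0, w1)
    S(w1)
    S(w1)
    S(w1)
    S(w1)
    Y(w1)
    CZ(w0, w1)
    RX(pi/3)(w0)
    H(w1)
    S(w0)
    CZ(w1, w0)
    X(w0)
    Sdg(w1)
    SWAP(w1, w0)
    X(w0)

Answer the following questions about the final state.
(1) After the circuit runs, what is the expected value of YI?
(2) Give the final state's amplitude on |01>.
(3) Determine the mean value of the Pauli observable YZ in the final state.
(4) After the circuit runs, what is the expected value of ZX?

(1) The expectation value of YI is -1/2.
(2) The amplitude on |01> is -sqrt(6)/4.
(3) The expectation value of YZ is 1.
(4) The expectation value of ZX is -sqrt(3)/2.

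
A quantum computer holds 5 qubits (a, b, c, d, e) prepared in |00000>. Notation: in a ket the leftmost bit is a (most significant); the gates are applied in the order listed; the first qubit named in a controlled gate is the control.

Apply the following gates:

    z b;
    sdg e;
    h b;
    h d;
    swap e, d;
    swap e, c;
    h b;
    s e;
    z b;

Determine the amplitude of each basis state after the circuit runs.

After the circuit, the state carries amplitude sqrt(2)/2 on |00000>, sqrt(2)/2 on |00100>, and 0 on every other basis state.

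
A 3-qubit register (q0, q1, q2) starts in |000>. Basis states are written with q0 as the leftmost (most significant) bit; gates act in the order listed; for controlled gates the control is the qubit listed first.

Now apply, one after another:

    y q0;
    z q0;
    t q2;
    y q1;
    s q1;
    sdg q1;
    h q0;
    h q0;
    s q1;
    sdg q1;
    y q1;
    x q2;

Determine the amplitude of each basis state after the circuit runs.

After the circuit, the state carries amplitude -I on |101>, and 0 on every other basis state. Key observation: the block from step 4 through step 11 cancels to the identity and can be dropped.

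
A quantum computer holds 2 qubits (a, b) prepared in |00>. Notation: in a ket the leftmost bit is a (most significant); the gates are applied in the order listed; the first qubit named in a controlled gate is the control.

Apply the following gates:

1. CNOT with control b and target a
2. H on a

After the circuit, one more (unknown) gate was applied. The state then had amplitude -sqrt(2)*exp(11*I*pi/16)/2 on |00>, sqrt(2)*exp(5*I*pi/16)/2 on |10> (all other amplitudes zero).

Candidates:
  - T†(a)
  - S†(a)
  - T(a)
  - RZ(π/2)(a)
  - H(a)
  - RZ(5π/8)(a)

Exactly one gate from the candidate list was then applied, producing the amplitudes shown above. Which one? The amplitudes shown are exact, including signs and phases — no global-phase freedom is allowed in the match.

The unique candidate consistent with the amplitudes is RZ(5π/8)(a).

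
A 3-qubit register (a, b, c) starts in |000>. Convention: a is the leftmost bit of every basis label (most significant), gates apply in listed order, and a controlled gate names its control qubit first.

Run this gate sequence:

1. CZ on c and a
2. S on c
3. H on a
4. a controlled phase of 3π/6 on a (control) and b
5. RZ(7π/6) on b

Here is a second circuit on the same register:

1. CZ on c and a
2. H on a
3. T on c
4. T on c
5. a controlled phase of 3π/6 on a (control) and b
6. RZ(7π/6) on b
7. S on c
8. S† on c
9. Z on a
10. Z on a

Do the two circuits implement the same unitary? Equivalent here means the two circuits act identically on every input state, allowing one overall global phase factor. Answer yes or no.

Yes: on every input state the two circuits agree up to one overall phase factor.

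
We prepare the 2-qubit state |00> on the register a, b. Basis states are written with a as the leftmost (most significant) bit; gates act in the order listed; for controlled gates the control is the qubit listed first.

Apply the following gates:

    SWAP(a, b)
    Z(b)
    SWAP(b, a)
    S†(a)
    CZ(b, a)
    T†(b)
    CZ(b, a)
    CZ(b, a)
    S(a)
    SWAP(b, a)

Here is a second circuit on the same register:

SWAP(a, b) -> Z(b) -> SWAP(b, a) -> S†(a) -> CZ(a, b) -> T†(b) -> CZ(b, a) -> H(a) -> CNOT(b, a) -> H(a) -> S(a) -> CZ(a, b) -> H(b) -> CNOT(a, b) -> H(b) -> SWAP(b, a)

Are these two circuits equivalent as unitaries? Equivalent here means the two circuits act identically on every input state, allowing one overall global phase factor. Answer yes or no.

Yes: on every input state the two circuits agree up to one overall phase factor.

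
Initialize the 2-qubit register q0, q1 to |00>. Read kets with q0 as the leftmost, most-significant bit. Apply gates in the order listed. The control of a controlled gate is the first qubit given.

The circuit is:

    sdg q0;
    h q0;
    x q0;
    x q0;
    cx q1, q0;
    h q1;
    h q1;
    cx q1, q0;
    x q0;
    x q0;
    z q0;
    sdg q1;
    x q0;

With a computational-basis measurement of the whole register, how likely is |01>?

Outcome |01> occurs with probability 0.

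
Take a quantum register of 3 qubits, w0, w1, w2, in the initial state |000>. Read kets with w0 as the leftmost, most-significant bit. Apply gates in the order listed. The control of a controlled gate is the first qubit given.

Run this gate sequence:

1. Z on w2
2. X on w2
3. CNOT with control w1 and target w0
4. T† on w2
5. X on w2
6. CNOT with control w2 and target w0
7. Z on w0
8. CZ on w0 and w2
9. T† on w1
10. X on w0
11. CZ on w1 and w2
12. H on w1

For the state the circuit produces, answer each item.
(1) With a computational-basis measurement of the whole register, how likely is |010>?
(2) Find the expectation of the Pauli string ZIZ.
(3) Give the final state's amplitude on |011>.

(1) The probability of measuring |010> is 0.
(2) The observable ZIZ averages to -1.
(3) The amplitude on |011> is 0.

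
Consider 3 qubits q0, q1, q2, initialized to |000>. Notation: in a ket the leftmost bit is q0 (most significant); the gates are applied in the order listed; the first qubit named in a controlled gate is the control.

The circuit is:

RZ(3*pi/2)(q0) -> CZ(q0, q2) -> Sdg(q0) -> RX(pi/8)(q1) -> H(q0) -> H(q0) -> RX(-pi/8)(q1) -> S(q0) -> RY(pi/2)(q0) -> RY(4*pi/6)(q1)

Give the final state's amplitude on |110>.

|110> carries amplitude -sqrt(6)*exp(I*pi/4)/4 in the final state. Key observation: the block from step 3 through step 8 cancels to the identity and can be dropped.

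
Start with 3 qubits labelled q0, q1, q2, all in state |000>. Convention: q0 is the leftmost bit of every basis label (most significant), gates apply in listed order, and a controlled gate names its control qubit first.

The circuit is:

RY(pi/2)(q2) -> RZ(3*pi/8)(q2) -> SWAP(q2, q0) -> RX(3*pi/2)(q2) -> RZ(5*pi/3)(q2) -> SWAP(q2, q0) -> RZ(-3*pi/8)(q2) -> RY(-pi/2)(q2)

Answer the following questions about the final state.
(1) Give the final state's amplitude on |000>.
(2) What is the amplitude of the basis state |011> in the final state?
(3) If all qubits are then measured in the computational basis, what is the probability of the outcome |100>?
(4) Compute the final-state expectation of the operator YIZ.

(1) The amplitude on |000> is sqrt(2)*exp(I*pi/6)/2.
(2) |011> carries amplitude 0 in the final state.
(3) The probability of measuring |100> is 1/2.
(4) The observable YIZ averages to 1/2.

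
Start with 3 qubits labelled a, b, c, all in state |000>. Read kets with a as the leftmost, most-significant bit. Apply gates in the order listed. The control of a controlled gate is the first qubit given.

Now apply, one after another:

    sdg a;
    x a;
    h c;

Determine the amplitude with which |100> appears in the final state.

|100> carries amplitude sqrt(2)/2 in the final state.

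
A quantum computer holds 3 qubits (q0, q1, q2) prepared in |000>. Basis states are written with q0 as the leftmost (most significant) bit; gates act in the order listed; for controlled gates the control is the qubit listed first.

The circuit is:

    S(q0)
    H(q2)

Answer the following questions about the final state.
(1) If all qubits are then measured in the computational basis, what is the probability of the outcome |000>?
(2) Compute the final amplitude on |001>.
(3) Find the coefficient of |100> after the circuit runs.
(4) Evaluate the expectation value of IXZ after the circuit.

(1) The probability of measuring |000> is 1/2.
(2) |001> carries amplitude sqrt(2)/2 in the final state.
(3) The amplitude on |100> is 0.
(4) The observable IXZ averages to 0.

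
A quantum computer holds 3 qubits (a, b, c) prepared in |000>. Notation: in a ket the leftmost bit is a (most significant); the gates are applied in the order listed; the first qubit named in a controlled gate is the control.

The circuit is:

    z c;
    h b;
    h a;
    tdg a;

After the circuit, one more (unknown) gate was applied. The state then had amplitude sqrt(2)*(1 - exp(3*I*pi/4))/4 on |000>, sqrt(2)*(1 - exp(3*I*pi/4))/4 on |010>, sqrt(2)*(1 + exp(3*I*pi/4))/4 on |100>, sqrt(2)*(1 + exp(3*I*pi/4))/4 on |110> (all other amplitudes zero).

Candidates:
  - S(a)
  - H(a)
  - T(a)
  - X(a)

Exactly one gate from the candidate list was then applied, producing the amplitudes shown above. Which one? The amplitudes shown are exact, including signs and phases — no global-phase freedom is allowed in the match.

The applied gate was H(a).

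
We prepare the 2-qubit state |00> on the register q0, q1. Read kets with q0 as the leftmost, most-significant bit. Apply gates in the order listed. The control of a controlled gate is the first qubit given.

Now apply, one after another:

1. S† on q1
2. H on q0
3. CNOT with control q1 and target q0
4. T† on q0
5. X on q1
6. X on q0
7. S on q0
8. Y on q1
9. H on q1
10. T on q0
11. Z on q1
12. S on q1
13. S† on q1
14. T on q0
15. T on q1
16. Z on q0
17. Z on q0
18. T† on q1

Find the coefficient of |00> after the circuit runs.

|00> carries amplitude -exp(I*pi/4)/2 in the final state.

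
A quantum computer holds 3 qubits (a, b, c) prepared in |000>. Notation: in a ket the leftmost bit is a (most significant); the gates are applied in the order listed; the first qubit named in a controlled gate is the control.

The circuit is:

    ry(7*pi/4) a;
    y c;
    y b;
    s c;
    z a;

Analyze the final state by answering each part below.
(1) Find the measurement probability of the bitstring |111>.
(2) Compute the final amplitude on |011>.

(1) A full measurement returns |111> with probability 1/2 - sqrt(2)/4.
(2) The final state's coefficient on |011> equals I*sqrt(sqrt(2) + 2)/2.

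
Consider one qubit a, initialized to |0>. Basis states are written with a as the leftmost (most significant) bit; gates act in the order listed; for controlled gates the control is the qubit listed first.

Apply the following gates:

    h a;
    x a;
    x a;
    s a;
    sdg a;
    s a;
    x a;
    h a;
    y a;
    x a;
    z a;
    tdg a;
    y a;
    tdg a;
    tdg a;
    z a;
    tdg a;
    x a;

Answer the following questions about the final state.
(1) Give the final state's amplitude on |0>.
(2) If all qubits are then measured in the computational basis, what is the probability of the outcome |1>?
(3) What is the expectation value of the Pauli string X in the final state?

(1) The final state's coefficient on |0> equals (-1 + I)*exp(3*I*pi/4)/2. Key observation: gates 4-5 undo each other exactly, leaving only the rest of the circuit to track.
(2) Outcome |1> occurs with probability 1/2.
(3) The observable X averages to -1.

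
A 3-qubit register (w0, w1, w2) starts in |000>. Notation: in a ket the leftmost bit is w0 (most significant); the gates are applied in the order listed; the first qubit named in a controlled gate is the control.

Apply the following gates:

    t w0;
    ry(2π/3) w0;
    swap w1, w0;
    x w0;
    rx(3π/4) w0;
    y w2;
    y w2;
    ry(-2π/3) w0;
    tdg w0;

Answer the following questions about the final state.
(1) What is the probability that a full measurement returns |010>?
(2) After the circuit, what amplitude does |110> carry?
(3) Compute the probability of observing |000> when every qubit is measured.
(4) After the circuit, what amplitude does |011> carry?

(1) Outcome |010> occurs with probability 3/8 - 3*sqrt(2)/32.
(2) The amplitude on |110> is -sqrt(6 - 3*sqrt(2))*exp(3*I*pi/4)/8 + 3*sqrt(sqrt(2) + 2)*exp(I*pi/4)/8.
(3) The probability of measuring |000> is 1/8 - sqrt(2)/32.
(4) The final state's coefficient on |011> equals 0.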